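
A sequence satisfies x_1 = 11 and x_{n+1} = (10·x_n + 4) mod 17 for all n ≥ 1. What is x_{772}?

3

Computing terms: x_1 = 11; x_2 = 12; x_3 = 5; x_4 = 3; x_5 = 0; x_6 = 4; x_7 = 10; x_8 = 2; x_9 = 7; x_{10} = 6; x_{11} = 13; x_{12} = 15; x_{13} = 1; x_{14} = 14; x_{15} = 8; x_{16} = 16; x_{17} = 11.
Since x_{17} = x_1 = 11, the sequence is periodic with period 16.
(772 - 1) mod 16 = 3, so x_{772} = x_4 = 3.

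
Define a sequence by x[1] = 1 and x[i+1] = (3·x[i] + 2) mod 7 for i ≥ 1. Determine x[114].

2

Computing terms: x[1] = 1, x[2] = 5, x[3] = 3, x[4] = 4, x[5] = 0, x[6] = 2, x[7] = 1.
The sequence repeats with period 6.
So x[114] = x[1 + ((114-1) mod 6)] = x[6] = 2.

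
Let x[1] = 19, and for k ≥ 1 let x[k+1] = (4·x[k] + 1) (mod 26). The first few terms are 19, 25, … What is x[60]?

11

Listing terms: x[1] = 19,  x[2] = 25,  x[3] = 23,  x[4] = 15,  x[5] = 9,  x[6] = 11,  x[7] = 19.
The sequence repeats with period 6.
(60 - 1) mod 6 = 5, so x[60] = x[6] = 11.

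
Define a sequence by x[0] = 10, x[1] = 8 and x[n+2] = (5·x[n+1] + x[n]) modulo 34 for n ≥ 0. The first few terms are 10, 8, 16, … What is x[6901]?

4

x[0] = 10,  x[1] = 8,  x[2] = 16,  x[3] = 20,  x[4] = 14,  x[5] = 22,  x[6] = 22,  x[7] = 30,  x[8] = 2,  x[9] = 6,  x[10] = 32,  x[11] = 30,  x[12] = 12,  x[13] = 22,  x[14] = 20,  x[15] = 20,  x[16] = 18,  x[17] = 8,  x[18] = 24,  x[19] = 26,  x[20] = 18,  x[21] = 14,  x[22] = 20,  x[23] = 12,  x[24] = 12,  x[25] = 4,  x[26] = 32,  x[27] = 28,  x[28] = 2,  x[29] = 4,  x[30] = 22,  x[31] = 12,  x[32] = 14,  x[33] = 14,  x[34] = 16,  x[35] = 26,  x[36] = 10,  x[37] = 8.
The sequence repeats with period 36.
So x[6901] = x[0 + ((6901-0) mod 36)] = x[25] = 4.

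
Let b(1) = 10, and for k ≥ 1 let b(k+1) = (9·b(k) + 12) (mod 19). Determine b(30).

Computing terms: b(1) = 10, b(2) = 7, b(3) = 18, b(4) = 3, b(5) = 1, b(6) = 2, b(7) = 11, b(8) = 16, b(9) = 4, b(10) = 10.
Since b(10) = b(1) = 10, the sequence is periodic with period 9.
So b(30) = b(1 + ((30-1) mod 9)) = b(3) = 18.

18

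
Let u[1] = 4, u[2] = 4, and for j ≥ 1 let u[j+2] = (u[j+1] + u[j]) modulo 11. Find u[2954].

1

We have u[1] = 4,  u[2] = 4,  u[3] = 8,  u[4] = 1,  u[5] = 9,  u[6] = 10,  u[7] = 8,  u[8] = 7,  u[9] = 4,  u[10] = 0,  u[11] = 4,  u[12] = 4.
The sequence repeats with period 10.
(2954 - 1) mod 10 = 3, so u[2954] = u[4] = 1.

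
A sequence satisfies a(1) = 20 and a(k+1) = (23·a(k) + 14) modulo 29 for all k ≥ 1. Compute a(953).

Listing terms: a(1) = 20,  a(2) = 10,  a(3) = 12,  a(4) = 0,  a(5) = 14,  a(6) = 17,  a(7) = 28,  a(8) = 20.
The sequence repeats with period 7.
(953 - 1) mod 7 = 0, so a(953) = a(1) = 20.

20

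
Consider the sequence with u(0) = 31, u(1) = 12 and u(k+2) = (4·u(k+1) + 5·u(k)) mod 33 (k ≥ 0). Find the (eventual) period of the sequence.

We have u(0) = 31; u(1) = 12; u(2) = 5; u(3) = 14; u(4) = 15; u(5) = 31; u(6) = 1; u(7) = 27; u(8) = 14; u(9) = 26; u(10) = 9; u(11) = 1; u(12) = 16; u(13) = 3; u(14) = 26; u(15) = 20; u(16) = 12; u(17) = 16; u(18) = 25; u(19) = 15; u(20) = 20; u(21) = 23; u(22) = 27; u(23) = 25; u(24) = 4; u(25) = 9; u(26) = 23; u(27) = 5; u(28) = 3; u(29) = 4; u(30) = 31; u(31) = 12.
Since (u(30), u(31)) = (u(0), u(1)) = (31, 12) (two consecutive terms determine the rest), the sequence is periodic with period 30.

30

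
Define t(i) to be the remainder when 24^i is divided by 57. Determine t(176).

9

Computing terms: t(0) = 1,  t(1) = 24,  t(2) = 6,  t(3) = 30,  t(4) = 36,  t(5) = 9,  t(6) = 45,  t(7) = 54,  t(8) = 42,  t(9) = 39,  t(10) = 24.
Since t(10) = t(1) = 24, the sequence is eventually periodic: after a pre-period of length 1 it cycles with period 9.
For i ≥ 1, t(i) depends only on (i - 1) mod 9. (176 - 1) mod 9 = 4, so t(176) = t(5) = 9.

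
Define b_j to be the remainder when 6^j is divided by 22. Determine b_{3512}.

14

We have b_0 = 1; b_1 = 6; b_2 = 14; b_3 = 18; b_4 = 20; b_5 = 10; b_6 = 16; b_7 = 8; b_8 = 4; b_9 = 2; b_{10} = 12; b_{11} = 6.
Since b_{11} = b_1 = 6, the sequence is eventually periodic: after a pre-period of length 1 it cycles with period 10.
For j ≥ 1, b_j depends only on (j - 1) mod 10. (3512 - 1) mod 10 = 1, so b_{3512} = b_2 = 14.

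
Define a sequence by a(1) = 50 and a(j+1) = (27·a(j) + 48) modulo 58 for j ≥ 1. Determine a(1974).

4

a(1) = 50; a(2) = 6; a(3) = 36; a(4) = 34; a(5) = 38; a(6) = 30; a(7) = 46; a(8) = 14; a(9) = 20; a(10) = 8; a(11) = 32; a(12) = 42; a(13) = 22; a(14) = 4; a(15) = 40; a(16) = 26; a(17) = 54; a(18) = 56; a(19) = 52; a(20) = 2; a(21) = 44; a(22) = 18; a(23) = 12; a(24) = 24; a(25) = 0; a(26) = 48; a(27) = 10; a(28) = 28; a(29) = 50.
The sequence repeats with period 28.
So a(1974) = a(1 + ((1974-1) mod 28)) = a(14) = 4.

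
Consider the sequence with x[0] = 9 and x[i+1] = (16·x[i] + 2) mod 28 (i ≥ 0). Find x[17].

14

We have x[0] = 9, x[1] = 6, x[2] = 14, x[3] = 2, x[4] = 6.
Since x[4] = x[1] = 6, the sequence is eventually periodic: after a pre-period of length 1 it cycles with period 3.
For i ≥ 1, x[i] depends only on (i - 1) mod 3. (17 - 1) mod 3 = 1, so x[17] = x[2] = 14.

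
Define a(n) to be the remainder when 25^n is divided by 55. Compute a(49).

Computing terms: a(0) = 1,  a(1) = 25,  a(2) = 20,  a(3) = 5,  a(4) = 15,  a(5) = 45,  a(6) = 25.
Since a(6) = a(1) = 25, the sequence is eventually periodic: after a pre-period of length 1 it cycles with period 5.
For n ≥ 1, a(n) depends only on (n - 1) mod 5. (49 - 1) mod 5 = 3, so a(49) = a(4) = 15.

15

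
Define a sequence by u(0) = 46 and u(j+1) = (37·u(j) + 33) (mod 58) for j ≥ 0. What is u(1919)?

Computing terms: u(0) = 46,  u(1) = 53,  u(2) = 22,  u(3) = 35,  u(4) = 52,  u(5) = 43,  u(6) = 0,  u(7) = 33,  u(8) = 36,  u(9) = 31,  u(10) = 20,  u(11) = 19,  u(12) = 40,  u(13) = 5,  u(14) = 44,  u(15) = 37,  u(16) = 10,  u(17) = 55,  u(18) = 38,  u(19) = 47,  u(20) = 32,  u(21) = 57,  u(22) = 54,  u(23) = 1,  u(24) = 12,  u(25) = 13,  u(26) = 50,  u(27) = 27,  u(28) = 46.
The sequence repeats with period 28.
(1919 - 0) mod 28 = 15, so u(1919) = u(15) = 37.

37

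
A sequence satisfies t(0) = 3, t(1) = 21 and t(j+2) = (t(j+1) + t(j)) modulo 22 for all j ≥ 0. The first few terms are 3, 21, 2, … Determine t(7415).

4

t(0) = 3; t(1) = 21; t(2) = 2; t(3) = 1; t(4) = 3; t(5) = 4; t(6) = 7; t(7) = 11; t(8) = 18; t(9) = 7; t(10) = 3; t(11) = 10; t(12) = 13; t(13) = 1; t(14) = 14; t(15) = 15; t(16) = 7; t(17) = 0; t(18) = 7; t(19) = 7; t(20) = 14; t(21) = 21; t(22) = 13; t(23) = 12; t(24) = 3; t(25) = 15; t(26) = 18; t(27) = 11; t(28) = 7; t(29) = 18; t(30) = 3; t(31) = 21.
The sequence repeats with period 30.
So t(7415) = t(0 + ((7415-0) mod 30)) = t(5) = 4.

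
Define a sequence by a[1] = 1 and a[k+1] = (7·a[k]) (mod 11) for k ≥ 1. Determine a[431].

a[1] = 1, a[2] = 7, a[3] = 5, a[4] = 2, a[5] = 3, a[6] = 10, a[7] = 4, a[8] = 6, a[9] = 9, a[10] = 8, a[11] = 1.
The sequence repeats with period 10.
(431 - 1) mod 10 = 0, so a[431] = a[1] = 1.

1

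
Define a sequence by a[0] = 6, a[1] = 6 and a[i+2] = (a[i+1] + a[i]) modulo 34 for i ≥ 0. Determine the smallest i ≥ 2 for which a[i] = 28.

16

We have a[0] = 6; a[1] = 6; a[2] = 12; a[3] = 18; a[4] = 30; a[5] = 14; a[6] = 10; a[7] = 24; a[8] = 0; a[9] = 24; a[10] = 24; a[11] = 14; a[12] = 4; a[13] = 18; a[14] = 22; a[15] = 6; a[16] = 28; a[17] = 0; a[18] = 28; a[19] = 28; a[20] = 22; a[21] = 16; a[22] = 4; a[23] = 20; a[24] = 24; a[25] = 10; a[26] = 0; a[27] = 10; a[28] = 10; a[29] = 20; a[30] = 30; a[31] = 16; a[32] = 12; a[33] = 28; a[34] = 6; a[35] = 0; a[36] = 6; a[37] = 6.
The sequence repeats with period 36.
The value 28 first appears (with i ≥ 2) at a[16].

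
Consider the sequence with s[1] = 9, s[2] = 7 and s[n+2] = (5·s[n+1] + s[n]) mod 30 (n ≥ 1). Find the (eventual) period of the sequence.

24

We have s[1] = 9, s[2] = 7, s[3] = 14, s[4] = 17, s[5] = 9, s[6] = 2, s[7] = 19, s[8] = 7, s[9] = 24, s[10] = 7, s[11] = 29, s[12] = 2, s[13] = 9, s[14] = 17, s[15] = 4, s[16] = 7, s[17] = 9, s[18] = 22, s[19] = 29, s[20] = 17, s[21] = 24, s[22] = 17, s[23] = 19, s[24] = 22, s[25] = 9, s[26] = 7.
The sequence repeats with period 24.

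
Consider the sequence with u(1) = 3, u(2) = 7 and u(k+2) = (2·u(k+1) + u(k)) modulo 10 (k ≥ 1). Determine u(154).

9

Listing terms: u(1) = 3; u(2) = 7; u(3) = 7; u(4) = 1; u(5) = 9; u(6) = 9; u(7) = 7; u(8) = 3; u(9) = 3; u(10) = 9; u(11) = 1; u(12) = 1; u(13) = 3; u(14) = 7.
The sequence repeats with period 12.
(154 - 1) mod 12 = 9, so u(154) = u(10) = 9.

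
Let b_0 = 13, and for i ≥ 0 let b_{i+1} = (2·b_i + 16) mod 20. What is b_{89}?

12

We have b_0 = 13,  b_1 = 2,  b_2 = 0,  b_3 = 16,  b_4 = 8,  b_5 = 12,  b_6 = 0.
Since b_6 = b_2 = 0, the sequence is eventually periodic: after a pre-period of length 2 it cycles with period 4.
For i ≥ 2, b_i depends only on (i - 2) mod 4. (89 - 2) mod 4 = 3, so b_{89} = b_5 = 12.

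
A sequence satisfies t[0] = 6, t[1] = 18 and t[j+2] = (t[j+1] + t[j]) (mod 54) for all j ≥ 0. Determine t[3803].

42

t[0] = 6, t[1] = 18, t[2] = 24, t[3] = 42, t[4] = 12, t[5] = 0, t[6] = 12, t[7] = 12, t[8] = 24, t[9] = 36, t[10] = 6, t[11] = 42, t[12] = 48, t[13] = 36, t[14] = 30, t[15] = 12, t[16] = 42, t[17] = 0, t[18] = 42, t[19] = 42, t[20] = 30, t[21] = 18, t[22] = 48, t[23] = 12, t[24] = 6, t[25] = 18.
The sequence repeats with period 24.
(3803 - 0) mod 24 = 11, so t[3803] = t[11] = 42.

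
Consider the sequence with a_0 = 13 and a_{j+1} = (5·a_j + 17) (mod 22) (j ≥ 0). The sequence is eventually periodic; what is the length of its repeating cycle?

Listing terms: a_0 = 13, a_1 = 16, a_2 = 9, a_3 = 18, a_4 = 19, a_5 = 2, a_6 = 5, a_7 = 20, a_8 = 7, a_9 = 8, a_{10} = 13.
Since a_{10} = a_0 = 13, the sequence is periodic with period 10.

10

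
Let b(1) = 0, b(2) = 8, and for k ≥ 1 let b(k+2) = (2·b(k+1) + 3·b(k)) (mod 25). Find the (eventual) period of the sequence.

Computing terms: b(1) = 0, b(2) = 8, b(3) = 16, b(4) = 6, b(5) = 10, b(6) = 13, b(7) = 6, b(8) = 1, b(9) = 20, b(10) = 18, b(11) = 21, b(12) = 21, b(13) = 5, b(14) = 23, b(15) = 11, b(16) = 16, b(17) = 15, b(18) = 3, b(19) = 1, b(20) = 11, b(21) = 0, b(22) = 8.
The sequence repeats with period 20.

20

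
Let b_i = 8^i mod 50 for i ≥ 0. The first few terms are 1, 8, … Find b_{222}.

14

Computing terms: b_0 = 1, b_1 = 8, b_2 = 14, b_3 = 12, b_4 = 46, b_5 = 18, b_6 = 44, b_7 = 2, b_8 = 16, b_9 = 28, b_{10} = 24, b_{11} = 42, b_{12} = 36, b_{13} = 38, b_{14} = 4, b_{15} = 32, b_{16} = 6, b_{17} = 48, b_{18} = 34, b_{19} = 22, b_{20} = 26, b_{21} = 8.
Since b_{21} = b_1 = 8, the sequence is eventually periodic: after a pre-period of length 1 it cycles with period 20.
For i ≥ 1, b_i depends only on (i - 1) mod 20. (222 - 1) mod 20 = 1, so b_{222} = b_2 = 14.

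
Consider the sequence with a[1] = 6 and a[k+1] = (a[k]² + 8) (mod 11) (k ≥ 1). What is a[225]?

We have a[1] = 6, a[2] = 0, a[3] = 8, a[4] = 6.
The sequence repeats with period 3.
So a[225] = a[1 + ((225-1) mod 3)] = a[3] = 8.

8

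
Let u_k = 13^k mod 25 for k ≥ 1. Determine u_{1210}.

Listing terms: u_1 = 13, u_2 = 19, u_3 = 22, u_4 = 11, u_5 = 18, u_6 = 9, u_7 = 17, u_8 = 21, u_9 = 23, u_{10} = 24, u_{11} = 12, u_{12} = 6, u_{13} = 3, u_{14} = 14, u_{15} = 7, u_{16} = 16, u_{17} = 8, u_{18} = 4, u_{19} = 2, u_{20} = 1, u_{21} = 13.
The sequence repeats with period 20.
(1210 - 1) mod 20 = 9, so u_{1210} = u_{10} = 24.

24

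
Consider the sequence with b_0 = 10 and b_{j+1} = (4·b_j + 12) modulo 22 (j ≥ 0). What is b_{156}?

Listing terms: b_0 = 10, b_1 = 8, b_2 = 0, b_3 = 12, b_4 = 16, b_5 = 10.
The sequence repeats with period 5.
(156 - 0) mod 5 = 1, so b_{156} = b_1 = 8.

8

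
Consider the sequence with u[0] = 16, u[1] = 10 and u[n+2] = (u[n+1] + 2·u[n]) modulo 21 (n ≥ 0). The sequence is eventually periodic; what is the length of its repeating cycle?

u[0] = 16,  u[1] = 10,  u[2] = 0,  u[3] = 20,  u[4] = 20,  u[5] = 18,  u[6] = 16,  u[7] = 10.
The sequence repeats with period 6.

6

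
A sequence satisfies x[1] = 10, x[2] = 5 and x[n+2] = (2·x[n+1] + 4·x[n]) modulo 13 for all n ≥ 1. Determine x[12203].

x[1] = 10; x[2] = 5; x[3] = 11; x[4] = 3; x[5] = 11; x[6] = 8; x[7] = 8; x[8] = 9; x[9] = 11; x[10] = 6; x[11] = 4; x[12] = 6; x[13] = 2; x[14] = 2; x[15] = 12; x[16] = 6; x[17] = 8; x[18] = 1; x[19] = 8; x[20] = 7; x[21] = 7; x[22] = 3; x[23] = 8; x[24] = 2; x[25] = 10; x[26] = 2; x[27] = 5; x[28] = 5; x[29] = 4; x[30] = 2; x[31] = 7; x[32] = 9; x[33] = 7; x[34] = 11; x[35] = 11; x[36] = 1; x[37] = 7; x[38] = 5; x[39] = 12; x[40] = 5; x[41] = 6; x[42] = 6; x[43] = 10; x[44] = 5.
Since (x[43], x[44]) = (x[1], x[2]) = (10, 5) (two consecutive terms determine the rest), the sequence is periodic with period 42.
So x[12203] = x[1 + ((12203-1) mod 42)] = x[23] = 8.

8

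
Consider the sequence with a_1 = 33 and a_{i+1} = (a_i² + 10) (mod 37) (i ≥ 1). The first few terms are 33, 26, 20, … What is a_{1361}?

1

a_1 = 33, a_2 = 26, a_3 = 20, a_4 = 3, a_5 = 19, a_6 = 1, a_7 = 11, a_8 = 20.
Since a_8 = a_3 = 20, the sequence is eventually periodic: after a pre-period of length 2 it cycles with period 5.
For i ≥ 3, a_i depends only on (i - 3) mod 5. (1361 - 3) mod 5 = 3, so a_{1361} = a_6 = 1.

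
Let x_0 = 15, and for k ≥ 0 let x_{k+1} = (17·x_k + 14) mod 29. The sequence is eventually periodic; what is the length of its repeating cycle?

We have x_0 = 15, x_1 = 8, x_2 = 5, x_3 = 12, x_4 = 15.
The sequence repeats with period 4.

4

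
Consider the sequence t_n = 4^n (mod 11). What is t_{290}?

We have t_1 = 4, t_2 = 5, t_3 = 9, t_4 = 3, t_5 = 1, t_6 = 4.
Since t_6 = t_1 = 4, the sequence is periodic with period 5.
(290 - 1) mod 5 = 4, so t_{290} = t_5 = 1.

1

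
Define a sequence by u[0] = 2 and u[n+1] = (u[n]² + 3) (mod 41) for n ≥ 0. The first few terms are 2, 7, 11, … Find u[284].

We have u[0] = 2,  u[1] = 7,  u[2] = 11,  u[3] = 1,  u[4] = 4,  u[5] = 19,  u[6] = 36,  u[7] = 28,  u[8] = 8,  u[9] = 26,  u[10] = 23,  u[11] = 40,  u[12] = 4.
Since u[12] = u[4] = 4, the sequence is eventually periodic: after a pre-period of length 4 it cycles with period 8.
For n ≥ 4, u[n] depends only on (n - 4) mod 8. (284 - 4) mod 8 = 0, so u[284] = u[4] = 4.

4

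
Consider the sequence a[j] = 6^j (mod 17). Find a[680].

a[1] = 6; a[2] = 2; a[3] = 12; a[4] = 4; a[5] = 7; a[6] = 8; a[7] = 14; a[8] = 16; a[9] = 11; a[10] = 15; a[11] = 5; a[12] = 13; a[13] = 10; a[14] = 9; a[15] = 3; a[16] = 1; a[17] = 6.
The sequence repeats with period 16.
So a[680] = a[1 + ((680-1) mod 16)] = a[8] = 16.

16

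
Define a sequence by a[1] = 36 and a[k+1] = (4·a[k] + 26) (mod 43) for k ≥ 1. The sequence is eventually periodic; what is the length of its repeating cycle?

7

Listing terms: a[1] = 36; a[2] = 41; a[3] = 18; a[4] = 12; a[5] = 31; a[6] = 21; a[7] = 24; a[8] = 36.
Since a[8] = a[1] = 36, the sequence is periodic with period 7.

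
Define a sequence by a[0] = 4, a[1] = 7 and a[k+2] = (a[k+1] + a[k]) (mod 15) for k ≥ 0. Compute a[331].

We have a[0] = 4; a[1] = 7; a[2] = 11; a[3] = 3; a[4] = 14; a[5] = 2; a[6] = 1; a[7] = 3; a[8] = 4; a[9] = 7.
Since (a[8], a[9]) = (a[0], a[1]) = (4, 7) (two consecutive terms determine the rest), the sequence is periodic with period 8.
So a[331] = a[0 + ((331-0) mod 8)] = a[3] = 3.

3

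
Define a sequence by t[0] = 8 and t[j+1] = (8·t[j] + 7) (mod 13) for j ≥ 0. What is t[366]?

3

We have t[0] = 8,  t[1] = 6,  t[2] = 3,  t[3] = 5,  t[4] = 8.
Since t[4] = t[0] = 8, the sequence is periodic with period 4.
So t[366] = t[0 + ((366-0) mod 4)] = t[2] = 3.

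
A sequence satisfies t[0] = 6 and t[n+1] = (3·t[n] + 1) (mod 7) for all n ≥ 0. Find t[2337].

Computing terms: t[0] = 6,  t[1] = 5,  t[2] = 2,  t[3] = 0,  t[4] = 1,  t[5] = 4,  t[6] = 6.
The sequence repeats with period 6.
So t[2337] = t[0 + ((2337-0) mod 6)] = t[3] = 0.

0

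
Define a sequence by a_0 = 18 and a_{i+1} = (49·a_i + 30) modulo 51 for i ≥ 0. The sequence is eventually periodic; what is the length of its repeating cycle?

a_0 = 18,  a_1 = 45,  a_2 = 42,  a_3 = 48,  a_4 = 36,  a_5 = 9,  a_6 = 12,  a_7 = 6,  a_8 = 18.
The sequence repeats with period 8.

8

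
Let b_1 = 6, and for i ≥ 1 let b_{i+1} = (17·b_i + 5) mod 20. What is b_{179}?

b_1 = 6, b_2 = 7, b_3 = 4, b_4 = 13, b_5 = 6.
Since b_5 = b_1 = 6, the sequence is periodic with period 4.
So b_{179} = b_{1 + ((179-1) mod 4)} = b_3 = 4.

4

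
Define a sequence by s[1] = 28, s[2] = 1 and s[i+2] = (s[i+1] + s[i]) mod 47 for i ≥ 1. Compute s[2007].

40

s[1] = 28,  s[2] = 1,  s[3] = 29,  s[4] = 30,  s[5] = 12,  s[6] = 42,  s[7] = 7,  s[8] = 2,  s[9] = 9,  s[10] = 11,  s[11] = 20,  s[12] = 31,  s[13] = 4,  s[14] = 35,  s[15] = 39,  s[16] = 27,  s[17] = 19,  s[18] = 46,  s[19] = 18,  s[20] = 17,  s[21] = 35,  s[22] = 5,  s[23] = 40,  s[24] = 45,  s[25] = 38,  s[26] = 36,  s[27] = 27,  s[28] = 16,  s[29] = 43,  s[30] = 12,  s[31] = 8,  s[32] = 20,  s[33] = 28,  s[34] = 1.
Since (s[33], s[34]) = (s[1], s[2]) = (28, 1) (two consecutive terms determine the rest), the sequence is periodic with period 32.
(2007 - 1) mod 32 = 22, so s[2007] = s[23] = 40.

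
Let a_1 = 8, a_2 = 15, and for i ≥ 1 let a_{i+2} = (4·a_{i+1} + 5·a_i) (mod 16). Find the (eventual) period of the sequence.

8

a_1 = 8; a_2 = 15; a_3 = 4; a_4 = 11; a_5 = 0; a_6 = 7; a_7 = 12; a_8 = 3; a_9 = 8; a_{10} = 15.
Since (a_9, a_{10}) = (a_1, a_2) = (8, 15) (two consecutive terms determine the rest), the sequence is periodic with period 8.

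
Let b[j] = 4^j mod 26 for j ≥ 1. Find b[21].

12

We have b[1] = 4, b[2] = 16, b[3] = 12, b[4] = 22, b[5] = 10, b[6] = 14, b[7] = 4.
The sequence repeats with period 6.
(21 - 1) mod 6 = 2, so b[21] = b[3] = 12.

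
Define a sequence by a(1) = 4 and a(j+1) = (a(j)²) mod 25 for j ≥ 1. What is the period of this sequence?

4

Computing terms: a(1) = 4; a(2) = 16; a(3) = 6; a(4) = 11; a(5) = 21; a(6) = 16.
Since a(6) = a(2) = 16, the sequence is eventually periodic: after a pre-period of length 1 it cycles with period 4.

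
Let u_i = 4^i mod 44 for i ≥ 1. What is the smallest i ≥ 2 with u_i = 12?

u_1 = 4, u_2 = 16, u_3 = 20, u_4 = 36, u_5 = 12, u_6 = 4.
The sequence repeats with period 5.
The value 12 first appears (with i ≥ 2) at u_5.

5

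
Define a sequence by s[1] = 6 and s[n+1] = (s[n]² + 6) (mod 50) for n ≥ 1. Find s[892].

6

We have s[1] = 6; s[2] = 42; s[3] = 20; s[4] = 6.
The sequence repeats with period 3.
(892 - 1) mod 3 = 0, so s[892] = s[1] = 6.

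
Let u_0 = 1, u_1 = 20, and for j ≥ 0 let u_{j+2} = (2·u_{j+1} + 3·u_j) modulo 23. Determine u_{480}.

12

u_0 = 1, u_1 = 20, u_2 = 20, u_3 = 8, u_4 = 7, u_5 = 15, u_6 = 5, u_7 = 9, u_8 = 10, u_9 = 1, u_{10} = 9, u_{11} = 21, u_{12} = 0, u_{13} = 17, u_{14} = 11, u_{15} = 4, u_{16} = 18, u_{17} = 2, u_{18} = 12, u_{19} = 7, u_{20} = 4, u_{21} = 6, u_{22} = 1, u_{23} = 20.
The sequence repeats with period 22.
(480 - 0) mod 22 = 18, so u_{480} = u_{18} = 12.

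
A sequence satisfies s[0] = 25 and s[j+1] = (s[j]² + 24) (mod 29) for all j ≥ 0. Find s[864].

20

s[0] = 25,  s[1] = 11,  s[2] = 0,  s[3] = 24,  s[4] = 20,  s[5] = 18,  s[6] = 0.
Since s[6] = s[2] = 0, the sequence is eventually periodic: after a pre-period of length 2 it cycles with period 4.
For j ≥ 2, s[j] depends only on (j - 2) mod 4. (864 - 2) mod 4 = 2, so s[864] = s[4] = 20.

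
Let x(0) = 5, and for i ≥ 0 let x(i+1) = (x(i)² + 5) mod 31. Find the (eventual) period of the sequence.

Computing terms: x(0) = 5,  x(1) = 30,  x(2) = 6,  x(3) = 10,  x(4) = 12,  x(5) = 25,  x(6) = 10.
Since x(6) = x(3) = 10, the sequence is eventually periodic: after a pre-period of length 3 it cycles with period 3.

3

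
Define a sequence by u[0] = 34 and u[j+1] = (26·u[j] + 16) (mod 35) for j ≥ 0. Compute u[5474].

8

We have u[0] = 34, u[1] = 25, u[2] = 1, u[3] = 7, u[4] = 23, u[5] = 19, u[6] = 20, u[7] = 11, u[8] = 22, u[9] = 28, u[10] = 9, u[11] = 5, u[12] = 6, u[13] = 32, u[14] = 8, u[15] = 14, u[16] = 30, u[17] = 26, u[18] = 27, u[19] = 18, u[20] = 29, u[21] = 0, u[22] = 16, u[23] = 12, u[24] = 13, u[25] = 4, u[26] = 15, u[27] = 21, u[28] = 2, u[29] = 33, u[30] = 34.
The sequence repeats with period 30.
(5474 - 0) mod 30 = 14, so u[5474] = u[14] = 8.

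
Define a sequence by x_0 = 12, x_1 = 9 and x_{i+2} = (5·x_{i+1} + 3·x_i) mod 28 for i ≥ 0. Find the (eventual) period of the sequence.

6

x_0 = 12; x_1 = 9; x_2 = 25; x_3 = 12; x_4 = 23; x_5 = 11; x_6 = 12; x_7 = 9.
The sequence repeats with period 6.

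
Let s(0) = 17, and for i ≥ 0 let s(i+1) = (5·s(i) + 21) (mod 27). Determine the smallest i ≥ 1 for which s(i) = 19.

11

Computing terms: s(0) = 17, s(1) = 25, s(2) = 11, s(3) = 22, s(4) = 23, s(5) = 1, s(6) = 26, s(7) = 16, s(8) = 20, s(9) = 13, s(10) = 5, s(11) = 19, s(12) = 8, s(13) = 7, s(14) = 2, s(15) = 4, s(16) = 14, s(17) = 10, s(18) = 17.
Since s(18) = s(0) = 17, the sequence is periodic with period 18.
The value 19 first appears (with i ≥ 1) at s(11).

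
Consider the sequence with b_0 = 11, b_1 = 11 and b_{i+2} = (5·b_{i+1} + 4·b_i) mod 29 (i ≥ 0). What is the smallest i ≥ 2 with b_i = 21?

6

b_0 = 11,  b_1 = 11,  b_2 = 12,  b_3 = 17,  b_4 = 17,  b_5 = 8,  b_6 = 21,  b_7 = 21,  b_8 = 15,  b_9 = 14,  b_{10} = 14,  b_{11} = 10,  b_{12} = 19,  b_{13} = 19,  b_{14} = 26,  b_{15} = 3,  b_{16} = 3,  b_{17} = 27,  b_{18} = 2,  b_{19} = 2,  b_{20} = 18,  b_{21} = 11,  b_{22} = 11.
Since (b_{21}, b_{22}) = (b_0, b_1) = (11, 11) (two consecutive terms determine the rest), the sequence is periodic with period 21.
The value 21 first appears (with i ≥ 2) at b_6.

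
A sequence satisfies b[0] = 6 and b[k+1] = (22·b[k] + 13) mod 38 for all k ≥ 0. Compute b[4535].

We have b[0] = 6, b[1] = 31, b[2] = 11, b[3] = 27, b[4] = 37, b[5] = 29, b[6] = 5, b[7] = 9, b[8] = 21, b[9] = 19, b[10] = 13, b[11] = 33, b[12] = 17, b[13] = 7, b[14] = 15, b[15] = 1, b[16] = 35, b[17] = 23, b[18] = 25, b[19] = 31.
Since b[19] = b[1] = 31, the sequence is eventually periodic: after a pre-period of length 1 it cycles with period 18.
For k ≥ 1, b[k] depends only on (k - 1) mod 18. (4535 - 1) mod 18 = 16, so b[4535] = b[17] = 23.

23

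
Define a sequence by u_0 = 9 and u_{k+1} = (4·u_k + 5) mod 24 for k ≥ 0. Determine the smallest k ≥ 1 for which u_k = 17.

Computing terms: u_0 = 9, u_1 = 17, u_2 = 1, u_3 = 9.
Since u_3 = u_0 = 9, the sequence is periodic with period 3.
The value 17 first appears (with k ≥ 1) at u_1.

1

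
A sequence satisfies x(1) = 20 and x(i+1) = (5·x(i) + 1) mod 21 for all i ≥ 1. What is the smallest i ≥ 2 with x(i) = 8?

6

Computing terms: x(1) = 20; x(2) = 17; x(3) = 2; x(4) = 11; x(5) = 14; x(6) = 8; x(7) = 20.
Since x(7) = x(1) = 20, the sequence is periodic with period 6.
The value 8 first appears (with i ≥ 2) at x(6).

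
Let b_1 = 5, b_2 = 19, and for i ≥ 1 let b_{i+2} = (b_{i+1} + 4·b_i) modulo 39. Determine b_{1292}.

7

We have b_1 = 5,  b_2 = 19,  b_3 = 0,  b_4 = 37,  b_5 = 37,  b_6 = 29,  b_7 = 21,  b_8 = 20,  b_9 = 26,  b_{10} = 28,  b_{11} = 15,  b_{12} = 10,  b_{13} = 31,  b_{14} = 32,  b_{15} = 0,  b_{16} = 11,  b_{17} = 11,  b_{18} = 16,  b_{19} = 21,  b_{20} = 7,  b_{21} = 13,  b_{22} = 2,  b_{23} = 15,  b_{24} = 23,  b_{25} = 5,  b_{26} = 19.
The sequence repeats with period 24.
(1292 - 1) mod 24 = 19, so b_{1292} = b_{20} = 7.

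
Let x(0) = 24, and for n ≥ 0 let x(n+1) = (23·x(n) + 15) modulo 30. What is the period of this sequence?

4

Listing terms: x(0) = 24, x(1) = 27, x(2) = 6, x(3) = 3, x(4) = 24.
Since x(4) = x(0) = 24, the sequence is periodic with period 4.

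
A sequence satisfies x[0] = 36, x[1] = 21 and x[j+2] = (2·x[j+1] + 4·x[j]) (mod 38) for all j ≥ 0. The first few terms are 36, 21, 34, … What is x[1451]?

8

Computing terms: x[0] = 36,  x[1] = 21,  x[2] = 34,  x[3] = 0,  x[4] = 22,  x[5] = 6,  x[6] = 24,  x[7] = 34,  x[8] = 12,  x[9] = 8,  x[10] = 26,  x[11] = 8,  x[12] = 6,  x[13] = 6,  x[14] = 36,  x[15] = 20,  x[16] = 32,  x[17] = 30,  x[18] = 36,  x[19] = 2,  x[20] = 34,  x[21] = 0.
Since (x[20], x[21]) = (x[2], x[3]) = (34, 0) (two consecutive terms determine the rest), the sequence is eventually periodic: after a pre-period of length 2 it cycles with period 18.
For j ≥ 2, x[j] depends only on (j - 2) mod 18. (1451 - 2) mod 18 = 9, so x[1451] = x[11] = 8.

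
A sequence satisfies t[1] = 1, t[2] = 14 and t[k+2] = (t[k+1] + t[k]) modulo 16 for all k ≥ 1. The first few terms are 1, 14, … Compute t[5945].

We have t[1] = 1,  t[2] = 14,  t[3] = 15,  t[4] = 13,  t[5] = 12,  t[6] = 9,  t[7] = 5,  t[8] = 14,  t[9] = 3,  t[10] = 1,  t[11] = 4,  t[12] = 5,  t[13] = 9,  t[14] = 14,  t[15] = 7,  t[16] = 5,  t[17] = 12,  t[18] = 1,  t[19] = 13,  t[20] = 14,  t[21] = 11,  t[22] = 9,  t[23] = 4,  t[24] = 13,  t[25] = 1,  t[26] = 14.
Since (t[25], t[26]) = (t[1], t[2]) = (1, 14) (two consecutive terms determine the rest), the sequence is periodic with period 24.
So t[5945] = t[1 + ((5945-1) mod 24)] = t[17] = 12.

12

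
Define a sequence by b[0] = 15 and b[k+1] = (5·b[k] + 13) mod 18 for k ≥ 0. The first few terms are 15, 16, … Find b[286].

9

b[0] = 15,  b[1] = 16,  b[2] = 3,  b[3] = 10,  b[4] = 9,  b[5] = 4,  b[6] = 15.
Since b[6] = b[0] = 15, the sequence is periodic with period 6.
(286 - 0) mod 6 = 4, so b[286] = b[4] = 9.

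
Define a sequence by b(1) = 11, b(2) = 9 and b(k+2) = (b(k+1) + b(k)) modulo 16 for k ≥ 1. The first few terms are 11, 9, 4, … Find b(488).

13

Computing terms: b(1) = 11,  b(2) = 9,  b(3) = 4,  b(4) = 13,  b(5) = 1,  b(6) = 14,  b(7) = 15,  b(8) = 13,  b(9) = 12,  b(10) = 9,  b(11) = 5,  b(12) = 14,  b(13) = 3,  b(14) = 1,  b(15) = 4,  b(16) = 5,  b(17) = 9,  b(18) = 14,  b(19) = 7,  b(20) = 5,  b(21) = 12,  b(22) = 1,  b(23) = 13,  b(24) = 14,  b(25) = 11,  b(26) = 9.
The sequence repeats with period 24.
(488 - 1) mod 24 = 7, so b(488) = b(8) = 13.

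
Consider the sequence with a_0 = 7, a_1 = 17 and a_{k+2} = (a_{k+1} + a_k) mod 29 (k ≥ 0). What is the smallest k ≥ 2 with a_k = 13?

Computing terms: a_0 = 7, a_1 = 17, a_2 = 24, a_3 = 12, a_4 = 7, a_5 = 19, a_6 = 26, a_7 = 16, a_8 = 13, a_9 = 0, a_{10} = 13, a_{11} = 13, a_{12} = 26, a_{13} = 10, a_{14} = 7, a_{15} = 17.
The sequence repeats with period 14.
The value 13 first appears (with k ≥ 2) at a_8.

8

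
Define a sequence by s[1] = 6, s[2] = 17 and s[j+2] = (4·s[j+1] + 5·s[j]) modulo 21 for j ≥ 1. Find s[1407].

We have s[1] = 6; s[2] = 17; s[3] = 14; s[4] = 15; s[5] = 4; s[6] = 7; s[7] = 6; s[8] = 17.
The sequence repeats with period 6.
So s[1407] = s[1 + ((1407-1) mod 6)] = s[3] = 14.

14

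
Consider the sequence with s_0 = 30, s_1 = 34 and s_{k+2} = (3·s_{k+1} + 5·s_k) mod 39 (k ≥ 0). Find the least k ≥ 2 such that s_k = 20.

Listing terms: s_0 = 30, s_1 = 34, s_2 = 18, s_3 = 29, s_4 = 21, s_5 = 13, s_6 = 27, s_7 = 29, s_8 = 27, s_9 = 31, s_{10} = 33, s_{11} = 20, s_{12} = 30, s_{13} = 34.
Since (s_{12}, s_{13}) = (s_0, s_1) = (30, 34) (two consecutive terms determine the rest), the sequence is periodic with period 12.
The value 20 first appears (with k ≥ 2) at s_{11}.

11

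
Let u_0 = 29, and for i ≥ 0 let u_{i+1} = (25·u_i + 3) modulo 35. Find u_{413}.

3

We have u_0 = 29,  u_1 = 28,  u_2 = 3,  u_3 = 8,  u_4 = 28.
Since u_4 = u_1 = 28, the sequence is eventually periodic: after a pre-period of length 1 it cycles with period 3.
For i ≥ 1, u_i depends only on (i - 1) mod 3. (413 - 1) mod 3 = 1, so u_{413} = u_2 = 3.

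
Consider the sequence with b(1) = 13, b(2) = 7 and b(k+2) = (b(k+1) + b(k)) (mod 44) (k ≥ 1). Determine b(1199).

Computing terms: b(1) = 13, b(2) = 7, b(3) = 20, b(4) = 27, b(5) = 3, b(6) = 30, b(7) = 33, b(8) = 19, b(9) = 8, b(10) = 27, b(11) = 35, b(12) = 18, b(13) = 9, b(14) = 27, b(15) = 36, b(16) = 19, b(17) = 11, b(18) = 30, b(19) = 41, b(20) = 27, b(21) = 24, b(22) = 7, b(23) = 31, b(24) = 38, b(25) = 25, b(26) = 19, b(27) = 0, b(28) = 19, b(29) = 19, b(30) = 38, b(31) = 13, b(32) = 7.
The sequence repeats with period 30.
(1199 - 1) mod 30 = 28, so b(1199) = b(29) = 19.

19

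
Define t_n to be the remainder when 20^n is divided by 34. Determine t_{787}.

We have t_1 = 20, t_2 = 26, t_3 = 10, t_4 = 30, t_5 = 22, t_6 = 32, t_7 = 28, t_8 = 16, t_9 = 14, t_{10} = 8, t_{11} = 24, t_{12} = 4, t_{13} = 12, t_{14} = 2, t_{15} = 6, t_{16} = 18, t_{17} = 20.
Since t_{17} = t_1 = 20, the sequence is periodic with period 16.
So t_{787} = t_{1 + ((787-1) mod 16)} = t_3 = 10.

10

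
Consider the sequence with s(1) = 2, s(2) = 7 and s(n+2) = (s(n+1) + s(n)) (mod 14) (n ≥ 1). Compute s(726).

13

s(1) = 2, s(2) = 7, s(3) = 9, s(4) = 2, s(5) = 11, s(6) = 13, s(7) = 10, s(8) = 9, s(9) = 5, s(10) = 0, s(11) = 5, s(12) = 5, s(13) = 10, s(14) = 1, s(15) = 11, s(16) = 12, s(17) = 9, s(18) = 7, s(19) = 2, s(20) = 9, s(21) = 11, s(22) = 6, s(23) = 3, s(24) = 9, s(25) = 12, s(26) = 7, s(27) = 5, s(28) = 12, s(29) = 3, s(30) = 1, s(31) = 4, s(32) = 5, s(33) = 9, s(34) = 0, s(35) = 9, s(36) = 9, s(37) = 4, s(38) = 13, s(39) = 3, s(40) = 2, s(41) = 5, s(42) = 7, s(43) = 12, s(44) = 5, s(45) = 3, s(46) = 8, s(47) = 11, s(48) = 5, s(49) = 2, s(50) = 7.
Since (s(49), s(50)) = (s(1), s(2)) = (2, 7) (two consecutive terms determine the rest), the sequence is periodic with period 48.
So s(726) = s(1 + ((726-1) mod 48)) = s(6) = 13.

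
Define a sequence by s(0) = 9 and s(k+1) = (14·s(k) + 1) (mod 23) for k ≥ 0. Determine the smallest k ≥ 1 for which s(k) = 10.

8

We have s(0) = 9,  s(1) = 12,  s(2) = 8,  s(3) = 21,  s(4) = 19,  s(5) = 14,  s(6) = 13,  s(7) = 22,  s(8) = 10,  s(9) = 3,  s(10) = 20,  s(11) = 5,  s(12) = 2,  s(13) = 6,  s(14) = 16,  s(15) = 18,  s(16) = 0,  s(17) = 1,  s(18) = 15,  s(19) = 4,  s(20) = 11,  s(21) = 17,  s(22) = 9.
Since s(22) = s(0) = 9, the sequence is periodic with period 22.
The value 10 first appears (with k ≥ 1) at s(8).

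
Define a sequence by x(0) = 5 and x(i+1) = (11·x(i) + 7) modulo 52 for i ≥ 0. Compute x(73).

Listing terms: x(0) = 5, x(1) = 10, x(2) = 13, x(3) = 46, x(4) = 45, x(5) = 34, x(6) = 17, x(7) = 38, x(8) = 9, x(9) = 2, x(10) = 29, x(11) = 14, x(12) = 5.
The sequence repeats with period 12.
(73 - 0) mod 12 = 1, so x(73) = x(1) = 10.

10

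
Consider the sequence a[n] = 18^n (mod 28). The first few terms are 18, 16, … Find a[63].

We have a[1] = 18,  a[2] = 16,  a[3] = 8,  a[4] = 4,  a[5] = 16.
Since a[5] = a[2] = 16, the sequence is eventually periodic: after a pre-period of length 1 it cycles with period 3.
For n ≥ 2, a[n] depends only on (n - 2) mod 3. (63 - 2) mod 3 = 1, so a[63] = a[3] = 8.

8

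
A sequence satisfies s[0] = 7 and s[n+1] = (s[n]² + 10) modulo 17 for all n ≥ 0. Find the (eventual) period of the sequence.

We have s[0] = 7,  s[1] = 8,  s[2] = 6,  s[3] = 12,  s[4] = 1,  s[5] = 11,  s[6] = 12.
Since s[6] = s[3] = 12, the sequence is eventually periodic: after a pre-period of length 3 it cycles with period 3.

3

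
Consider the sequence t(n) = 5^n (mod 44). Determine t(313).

37

Computing terms: t(1) = 5, t(2) = 25, t(3) = 37, t(4) = 9, t(5) = 1, t(6) = 5.
The sequence repeats with period 5.
(313 - 1) mod 5 = 2, so t(313) = t(3) = 37.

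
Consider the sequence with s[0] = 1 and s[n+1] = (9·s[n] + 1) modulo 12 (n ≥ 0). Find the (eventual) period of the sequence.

4

Listing terms: s[0] = 1,  s[1] = 10,  s[2] = 7,  s[3] = 4,  s[4] = 1.
The sequence repeats with period 4.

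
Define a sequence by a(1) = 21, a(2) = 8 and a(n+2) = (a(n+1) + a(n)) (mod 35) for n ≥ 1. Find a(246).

33

Listing terms: a(1) = 21,  a(2) = 8,  a(3) = 29,  a(4) = 2,  a(5) = 31,  a(6) = 33,  a(7) = 29,  a(8) = 27,  a(9) = 21,  a(10) = 13,  a(11) = 34,  a(12) = 12,  a(13) = 11,  a(14) = 23,  a(15) = 34,  a(16) = 22,  a(17) = 21,  a(18) = 8.
The sequence repeats with period 16.
So a(246) = a(1 + ((246-1) mod 16)) = a(6) = 33.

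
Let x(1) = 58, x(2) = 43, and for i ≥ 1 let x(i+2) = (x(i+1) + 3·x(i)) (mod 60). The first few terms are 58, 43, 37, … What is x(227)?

We have x(1) = 58; x(2) = 43; x(3) = 37; x(4) = 46; x(5) = 37; x(6) = 55; x(7) = 46; x(8) = 31; x(9) = 49; x(10) = 22; x(11) = 49; x(12) = 55; x(13) = 22; x(14) = 7; x(15) = 13; x(16) = 34; x(17) = 13; x(18) = 55; x(19) = 34; x(20) = 19; x(21) = 1; x(22) = 58; x(23) = 1; x(24) = 55; x(25) = 58; x(26) = 43.
The sequence repeats with period 24.
(227 - 1) mod 24 = 10, so x(227) = x(11) = 49.

49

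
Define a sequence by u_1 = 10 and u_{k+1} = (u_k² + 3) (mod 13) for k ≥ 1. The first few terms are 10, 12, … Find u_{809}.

Listing terms: u_1 = 10; u_2 = 12; u_3 = 4; u_4 = 6; u_5 = 0; u_6 = 3; u_7 = 12.
Since u_7 = u_2 = 12, the sequence is eventually periodic: after a pre-period of length 1 it cycles with period 5.
For k ≥ 2, u_k depends only on (k - 2) mod 5. (809 - 2) mod 5 = 2, so u_{809} = u_4 = 6.

6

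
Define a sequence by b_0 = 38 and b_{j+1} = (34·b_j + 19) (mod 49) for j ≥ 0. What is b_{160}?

We have b_0 = 38,  b_1 = 37,  b_2 = 3,  b_3 = 23,  b_4 = 17,  b_5 = 9,  b_6 = 31,  b_7 = 44,  b_8 = 45,  b_9 = 30,  b_{10} = 10,  b_{11} = 16,  b_{12} = 24,  b_{13} = 2,  b_{14} = 38.
The sequence repeats with period 14.
(160 - 0) mod 14 = 6, so b_{160} = b_6 = 31.

31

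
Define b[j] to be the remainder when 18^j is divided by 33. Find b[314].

b[0] = 1, b[1] = 18, b[2] = 27, b[3] = 24, b[4] = 3, b[5] = 21, b[6] = 15, b[7] = 6, b[8] = 9, b[9] = 30, b[10] = 12, b[11] = 18.
Since b[11] = b[1] = 18, the sequence is eventually periodic: after a pre-period of length 1 it cycles with period 10.
For j ≥ 1, b[j] depends only on (j - 1) mod 10. (314 - 1) mod 10 = 3, so b[314] = b[4] = 3.

3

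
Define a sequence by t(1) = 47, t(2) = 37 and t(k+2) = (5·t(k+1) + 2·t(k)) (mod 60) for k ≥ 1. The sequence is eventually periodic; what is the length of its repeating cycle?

Computing terms: t(1) = 47; t(2) = 37; t(3) = 39; t(4) = 29; t(5) = 43; t(6) = 33; t(7) = 11; t(8) = 1; t(9) = 27; t(10) = 17; t(11) = 19; t(12) = 9; t(13) = 23; t(14) = 13; t(15) = 51; t(16) = 41; t(17) = 7; t(18) = 57; t(19) = 59; t(20) = 49; t(21) = 3; t(22) = 53; t(23) = 31; t(24) = 21; t(25) = 47; t(26) = 37.
Since (t(25), t(26)) = (t(1), t(2)) = (47, 37) (two consecutive terms determine the rest), the sequence is periodic with period 24.

24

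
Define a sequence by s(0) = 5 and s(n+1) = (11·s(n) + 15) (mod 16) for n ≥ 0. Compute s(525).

Computing terms: s(0) = 5, s(1) = 6, s(2) = 1, s(3) = 10, s(4) = 13, s(5) = 14, s(6) = 9, s(7) = 2, s(8) = 5.
Since s(8) = s(0) = 5, the sequence is periodic with period 8.
(525 - 0) mod 8 = 5, so s(525) = s(5) = 14.

14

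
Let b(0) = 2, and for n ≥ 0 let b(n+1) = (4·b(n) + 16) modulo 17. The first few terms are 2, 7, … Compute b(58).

Listing terms: b(0) = 2,  b(1) = 7,  b(2) = 10,  b(3) = 5,  b(4) = 2.
The sequence repeats with period 4.
(58 - 0) mod 4 = 2, so b(58) = b(2) = 10.

10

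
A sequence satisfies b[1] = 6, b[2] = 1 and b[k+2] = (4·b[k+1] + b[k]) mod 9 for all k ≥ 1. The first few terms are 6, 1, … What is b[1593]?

6

Listing terms: b[1] = 6,  b[2] = 1,  b[3] = 1,  b[4] = 5,  b[5] = 3,  b[6] = 8,  b[7] = 8,  b[8] = 4,  b[9] = 6,  b[10] = 1.
The sequence repeats with period 8.
(1593 - 1) mod 8 = 0, so b[1593] = b[1] = 6.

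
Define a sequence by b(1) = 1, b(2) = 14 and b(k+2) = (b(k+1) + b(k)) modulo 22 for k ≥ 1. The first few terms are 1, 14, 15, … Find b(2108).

14

Listing terms: b(1) = 1, b(2) = 14, b(3) = 15, b(4) = 7, b(5) = 0, b(6) = 7, b(7) = 7, b(8) = 14, b(9) = 21, b(10) = 13, b(11) = 12, b(12) = 3, b(13) = 15, b(14) = 18, b(15) = 11, b(16) = 7, b(17) = 18, b(18) = 3, b(19) = 21, b(20) = 2, b(21) = 1, b(22) = 3, b(23) = 4, b(24) = 7, b(25) = 11, b(26) = 18, b(27) = 7, b(28) = 3, b(29) = 10, b(30) = 13, b(31) = 1, b(32) = 14.
The sequence repeats with period 30.
So b(2108) = b(1 + ((2108-1) mod 30)) = b(8) = 14.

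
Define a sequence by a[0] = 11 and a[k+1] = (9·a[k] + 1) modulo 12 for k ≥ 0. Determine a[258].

1

Computing terms: a[0] = 11; a[1] = 4; a[2] = 1; a[3] = 10; a[4] = 7; a[5] = 4.
Since a[5] = a[1] = 4, the sequence is eventually periodic: after a pre-period of length 1 it cycles with period 4.
For k ≥ 1, a[k] depends only on (k - 1) mod 4. (258 - 1) mod 4 = 1, so a[258] = a[2] = 1.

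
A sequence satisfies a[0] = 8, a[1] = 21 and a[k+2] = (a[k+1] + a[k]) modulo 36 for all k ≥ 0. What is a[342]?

a[0] = 8, a[1] = 21, a[2] = 29, a[3] = 14, a[4] = 7, a[5] = 21, a[6] = 28, a[7] = 13, a[8] = 5, a[9] = 18, a[10] = 23, a[11] = 5, a[12] = 28, a[13] = 33, a[14] = 25, a[15] = 22, a[16] = 11, a[17] = 33, a[18] = 8, a[19] = 5, a[20] = 13, a[21] = 18, a[22] = 31, a[23] = 13, a[24] = 8, a[25] = 21.
Since (a[24], a[25]) = (a[0], a[1]) = (8, 21) (two consecutive terms determine the rest), the sequence is periodic with period 24.
(342 - 0) mod 24 = 6, so a[342] = a[6] = 28.

28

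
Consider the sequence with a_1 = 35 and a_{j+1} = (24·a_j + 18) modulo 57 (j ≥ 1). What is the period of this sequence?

a_1 = 35, a_2 = 3, a_3 = 33, a_4 = 12, a_5 = 21, a_6 = 9, a_7 = 6, a_8 = 48, a_9 = 30, a_{10} = 54, a_{11} = 3.
Since a_{11} = a_2 = 3, the sequence is eventually periodic: after a pre-period of length 1 it cycles with period 9.

9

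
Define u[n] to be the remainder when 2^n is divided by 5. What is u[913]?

2

We have u[0] = 1; u[1] = 2; u[2] = 4; u[3] = 3; u[4] = 1.
Since u[4] = u[0] = 1, the sequence is periodic with period 4.
(913 - 0) mod 4 = 1, so u[913] = u[1] = 2.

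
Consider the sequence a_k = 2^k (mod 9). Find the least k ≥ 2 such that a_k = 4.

a_1 = 2,  a_2 = 4,  a_3 = 8,  a_4 = 7,  a_5 = 5,  a_6 = 1,  a_7 = 2.
The sequence repeats with period 6.
The value 4 first appears (with k ≥ 2) at a_2.

2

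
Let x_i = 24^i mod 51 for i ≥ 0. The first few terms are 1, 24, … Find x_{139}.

x_0 = 1; x_1 = 24; x_2 = 15; x_3 = 3; x_4 = 21; x_5 = 45; x_6 = 9; x_7 = 12; x_8 = 33; x_9 = 27; x_{10} = 36; x_{11} = 48; x_{12} = 30; x_{13} = 6; x_{14} = 42; x_{15} = 39; x_{16} = 18; x_{17} = 24.
Since x_{17} = x_1 = 24, the sequence is eventually periodic: after a pre-period of length 1 it cycles with period 16.
For i ≥ 1, x_i depends only on (i - 1) mod 16. (139 - 1) mod 16 = 10, so x_{139} = x_{11} = 48.

48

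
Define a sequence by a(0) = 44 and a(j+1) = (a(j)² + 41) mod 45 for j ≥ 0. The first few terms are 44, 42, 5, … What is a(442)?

Computing terms: a(0) = 44,  a(1) = 42,  a(2) = 5,  a(3) = 21,  a(4) = 32,  a(5) = 30,  a(6) = 41,  a(7) = 12,  a(8) = 5.
Since a(8) = a(2) = 5, the sequence is eventually periodic: after a pre-period of length 2 it cycles with period 6.
For j ≥ 2, a(j) depends only on (j - 2) mod 6. (442 - 2) mod 6 = 2, so a(442) = a(4) = 32.

32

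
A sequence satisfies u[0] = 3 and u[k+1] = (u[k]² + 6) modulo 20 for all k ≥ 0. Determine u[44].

11

We have u[0] = 3,  u[1] = 15,  u[2] = 11,  u[3] = 7,  u[4] = 15.
Since u[4] = u[1] = 15, the sequence is eventually periodic: after a pre-period of length 1 it cycles with period 3.
For k ≥ 1, u[k] depends only on (k - 1) mod 3. (44 - 1) mod 3 = 1, so u[44] = u[2] = 11.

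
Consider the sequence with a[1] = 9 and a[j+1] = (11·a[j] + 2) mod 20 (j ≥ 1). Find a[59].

a[1] = 9; a[2] = 1; a[3] = 13; a[4] = 5; a[5] = 17; a[6] = 9.
Since a[6] = a[1] = 9, the sequence is periodic with period 5.
So a[59] = a[1 + ((59-1) mod 5)] = a[4] = 5.

5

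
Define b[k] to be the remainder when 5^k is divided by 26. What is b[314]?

25

Listing terms: b[0] = 1; b[1] = 5; b[2] = 25; b[3] = 21; b[4] = 1.
Since b[4] = b[0] = 1, the sequence is periodic with period 4.
So b[314] = b[0 + ((314-0) mod 4)] = b[2] = 25.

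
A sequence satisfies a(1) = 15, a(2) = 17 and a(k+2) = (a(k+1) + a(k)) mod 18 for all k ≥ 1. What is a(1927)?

a(1) = 15, a(2) = 17, a(3) = 14, a(4) = 13, a(5) = 9, a(6) = 4, a(7) = 13, a(8) = 17, a(9) = 12, a(10) = 11, a(11) = 5, a(12) = 16, a(13) = 3, a(14) = 1, a(15) = 4, a(16) = 5, a(17) = 9, a(18) = 14, a(19) = 5, a(20) = 1, a(21) = 6, a(22) = 7, a(23) = 13, a(24) = 2, a(25) = 15, a(26) = 17.
The sequence repeats with period 24.
(1927 - 1) mod 24 = 6, so a(1927) = a(7) = 13.

13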